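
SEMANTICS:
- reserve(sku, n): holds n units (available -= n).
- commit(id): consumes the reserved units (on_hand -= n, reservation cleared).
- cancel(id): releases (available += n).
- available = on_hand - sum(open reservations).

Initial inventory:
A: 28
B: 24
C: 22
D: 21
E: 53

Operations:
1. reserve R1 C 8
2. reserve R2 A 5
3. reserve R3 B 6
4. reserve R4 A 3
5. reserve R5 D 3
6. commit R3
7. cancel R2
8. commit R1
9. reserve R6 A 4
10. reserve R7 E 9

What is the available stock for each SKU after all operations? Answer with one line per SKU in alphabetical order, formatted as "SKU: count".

Step 1: reserve R1 C 8 -> on_hand[A=28 B=24 C=22 D=21 E=53] avail[A=28 B=24 C=14 D=21 E=53] open={R1}
Step 2: reserve R2 A 5 -> on_hand[A=28 B=24 C=22 D=21 E=53] avail[A=23 B=24 C=14 D=21 E=53] open={R1,R2}
Step 3: reserve R3 B 6 -> on_hand[A=28 B=24 C=22 D=21 E=53] avail[A=23 B=18 C=14 D=21 E=53] open={R1,R2,R3}
Step 4: reserve R4 A 3 -> on_hand[A=28 B=24 C=22 D=21 E=53] avail[A=20 B=18 C=14 D=21 E=53] open={R1,R2,R3,R4}
Step 5: reserve R5 D 3 -> on_hand[A=28 B=24 C=22 D=21 E=53] avail[A=20 B=18 C=14 D=18 E=53] open={R1,R2,R3,R4,R5}
Step 6: commit R3 -> on_hand[A=28 B=18 C=22 D=21 E=53] avail[A=20 B=18 C=14 D=18 E=53] open={R1,R2,R4,R5}
Step 7: cancel R2 -> on_hand[A=28 B=18 C=22 D=21 E=53] avail[A=25 B=18 C=14 D=18 E=53] open={R1,R4,R5}
Step 8: commit R1 -> on_hand[A=28 B=18 C=14 D=21 E=53] avail[A=25 B=18 C=14 D=18 E=53] open={R4,R5}
Step 9: reserve R6 A 4 -> on_hand[A=28 B=18 C=14 D=21 E=53] avail[A=21 B=18 C=14 D=18 E=53] open={R4,R5,R6}
Step 10: reserve R7 E 9 -> on_hand[A=28 B=18 C=14 D=21 E=53] avail[A=21 B=18 C=14 D=18 E=44] open={R4,R5,R6,R7}

Answer: A: 21
B: 18
C: 14
D: 18
E: 44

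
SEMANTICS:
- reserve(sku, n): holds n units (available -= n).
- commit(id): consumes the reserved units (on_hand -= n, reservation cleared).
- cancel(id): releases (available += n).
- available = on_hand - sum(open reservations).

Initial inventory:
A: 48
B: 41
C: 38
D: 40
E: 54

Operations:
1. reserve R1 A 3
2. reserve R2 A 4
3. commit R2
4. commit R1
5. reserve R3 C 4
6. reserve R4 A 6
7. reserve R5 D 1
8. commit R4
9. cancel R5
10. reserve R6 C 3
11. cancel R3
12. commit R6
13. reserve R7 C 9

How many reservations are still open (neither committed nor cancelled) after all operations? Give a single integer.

Step 1: reserve R1 A 3 -> on_hand[A=48 B=41 C=38 D=40 E=54] avail[A=45 B=41 C=38 D=40 E=54] open={R1}
Step 2: reserve R2 A 4 -> on_hand[A=48 B=41 C=38 D=40 E=54] avail[A=41 B=41 C=38 D=40 E=54] open={R1,R2}
Step 3: commit R2 -> on_hand[A=44 B=41 C=38 D=40 E=54] avail[A=41 B=41 C=38 D=40 E=54] open={R1}
Step 4: commit R1 -> on_hand[A=41 B=41 C=38 D=40 E=54] avail[A=41 B=41 C=38 D=40 E=54] open={}
Step 5: reserve R3 C 4 -> on_hand[A=41 B=41 C=38 D=40 E=54] avail[A=41 B=41 C=34 D=40 E=54] open={R3}
Step 6: reserve R4 A 6 -> on_hand[A=41 B=41 C=38 D=40 E=54] avail[A=35 B=41 C=34 D=40 E=54] open={R3,R4}
Step 7: reserve R5 D 1 -> on_hand[A=41 B=41 C=38 D=40 E=54] avail[A=35 B=41 C=34 D=39 E=54] open={R3,R4,R5}
Step 8: commit R4 -> on_hand[A=35 B=41 C=38 D=40 E=54] avail[A=35 B=41 C=34 D=39 E=54] open={R3,R5}
Step 9: cancel R5 -> on_hand[A=35 B=41 C=38 D=40 E=54] avail[A=35 B=41 C=34 D=40 E=54] open={R3}
Step 10: reserve R6 C 3 -> on_hand[A=35 B=41 C=38 D=40 E=54] avail[A=35 B=41 C=31 D=40 E=54] open={R3,R6}
Step 11: cancel R3 -> on_hand[A=35 B=41 C=38 D=40 E=54] avail[A=35 B=41 C=35 D=40 E=54] open={R6}
Step 12: commit R6 -> on_hand[A=35 B=41 C=35 D=40 E=54] avail[A=35 B=41 C=35 D=40 E=54] open={}
Step 13: reserve R7 C 9 -> on_hand[A=35 B=41 C=35 D=40 E=54] avail[A=35 B=41 C=26 D=40 E=54] open={R7}
Open reservations: ['R7'] -> 1

Answer: 1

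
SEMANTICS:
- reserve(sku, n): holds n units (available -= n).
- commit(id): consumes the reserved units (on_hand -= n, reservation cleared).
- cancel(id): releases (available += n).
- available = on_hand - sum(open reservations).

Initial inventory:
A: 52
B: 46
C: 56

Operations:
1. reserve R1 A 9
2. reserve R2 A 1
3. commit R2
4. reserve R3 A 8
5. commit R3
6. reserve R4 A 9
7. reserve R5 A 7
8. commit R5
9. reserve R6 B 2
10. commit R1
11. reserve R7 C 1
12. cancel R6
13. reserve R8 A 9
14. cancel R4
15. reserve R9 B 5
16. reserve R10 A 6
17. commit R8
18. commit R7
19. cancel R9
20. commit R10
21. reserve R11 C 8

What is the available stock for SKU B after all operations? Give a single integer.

Answer: 46

Derivation:
Step 1: reserve R1 A 9 -> on_hand[A=52 B=46 C=56] avail[A=43 B=46 C=56] open={R1}
Step 2: reserve R2 A 1 -> on_hand[A=52 B=46 C=56] avail[A=42 B=46 C=56] open={R1,R2}
Step 3: commit R2 -> on_hand[A=51 B=46 C=56] avail[A=42 B=46 C=56] open={R1}
Step 4: reserve R3 A 8 -> on_hand[A=51 B=46 C=56] avail[A=34 B=46 C=56] open={R1,R3}
Step 5: commit R3 -> on_hand[A=43 B=46 C=56] avail[A=34 B=46 C=56] open={R1}
Step 6: reserve R4 A 9 -> on_hand[A=43 B=46 C=56] avail[A=25 B=46 C=56] open={R1,R4}
Step 7: reserve R5 A 7 -> on_hand[A=43 B=46 C=56] avail[A=18 B=46 C=56] open={R1,R4,R5}
Step 8: commit R5 -> on_hand[A=36 B=46 C=56] avail[A=18 B=46 C=56] open={R1,R4}
Step 9: reserve R6 B 2 -> on_hand[A=36 B=46 C=56] avail[A=18 B=44 C=56] open={R1,R4,R6}
Step 10: commit R1 -> on_hand[A=27 B=46 C=56] avail[A=18 B=44 C=56] open={R4,R6}
Step 11: reserve R7 C 1 -> on_hand[A=27 B=46 C=56] avail[A=18 B=44 C=55] open={R4,R6,R7}
Step 12: cancel R6 -> on_hand[A=27 B=46 C=56] avail[A=18 B=46 C=55] open={R4,R7}
Step 13: reserve R8 A 9 -> on_hand[A=27 B=46 C=56] avail[A=9 B=46 C=55] open={R4,R7,R8}
Step 14: cancel R4 -> on_hand[A=27 B=46 C=56] avail[A=18 B=46 C=55] open={R7,R8}
Step 15: reserve R9 B 5 -> on_hand[A=27 B=46 C=56] avail[A=18 B=41 C=55] open={R7,R8,R9}
Step 16: reserve R10 A 6 -> on_hand[A=27 B=46 C=56] avail[A=12 B=41 C=55] open={R10,R7,R8,R9}
Step 17: commit R8 -> on_hand[A=18 B=46 C=56] avail[A=12 B=41 C=55] open={R10,R7,R9}
Step 18: commit R7 -> on_hand[A=18 B=46 C=55] avail[A=12 B=41 C=55] open={R10,R9}
Step 19: cancel R9 -> on_hand[A=18 B=46 C=55] avail[A=12 B=46 C=55] open={R10}
Step 20: commit R10 -> on_hand[A=12 B=46 C=55] avail[A=12 B=46 C=55] open={}
Step 21: reserve R11 C 8 -> on_hand[A=12 B=46 C=55] avail[A=12 B=46 C=47] open={R11}
Final available[B] = 46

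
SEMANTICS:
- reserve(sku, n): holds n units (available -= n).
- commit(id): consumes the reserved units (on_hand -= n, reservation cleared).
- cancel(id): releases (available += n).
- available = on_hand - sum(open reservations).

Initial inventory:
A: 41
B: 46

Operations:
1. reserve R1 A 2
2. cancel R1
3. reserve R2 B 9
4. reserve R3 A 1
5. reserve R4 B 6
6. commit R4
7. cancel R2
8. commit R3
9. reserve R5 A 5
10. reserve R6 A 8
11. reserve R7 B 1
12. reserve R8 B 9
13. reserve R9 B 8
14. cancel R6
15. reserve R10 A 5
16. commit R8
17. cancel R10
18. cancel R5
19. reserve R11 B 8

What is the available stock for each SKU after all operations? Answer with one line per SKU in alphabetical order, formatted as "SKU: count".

Answer: A: 40
B: 14

Derivation:
Step 1: reserve R1 A 2 -> on_hand[A=41 B=46] avail[A=39 B=46] open={R1}
Step 2: cancel R1 -> on_hand[A=41 B=46] avail[A=41 B=46] open={}
Step 3: reserve R2 B 9 -> on_hand[A=41 B=46] avail[A=41 B=37] open={R2}
Step 4: reserve R3 A 1 -> on_hand[A=41 B=46] avail[A=40 B=37] open={R2,R3}
Step 5: reserve R4 B 6 -> on_hand[A=41 B=46] avail[A=40 B=31] open={R2,R3,R4}
Step 6: commit R4 -> on_hand[A=41 B=40] avail[A=40 B=31] open={R2,R3}
Step 7: cancel R2 -> on_hand[A=41 B=40] avail[A=40 B=40] open={R3}
Step 8: commit R3 -> on_hand[A=40 B=40] avail[A=40 B=40] open={}
Step 9: reserve R5 A 5 -> on_hand[A=40 B=40] avail[A=35 B=40] open={R5}
Step 10: reserve R6 A 8 -> on_hand[A=40 B=40] avail[A=27 B=40] open={R5,R6}
Step 11: reserve R7 B 1 -> on_hand[A=40 B=40] avail[A=27 B=39] open={R5,R6,R7}
Step 12: reserve R8 B 9 -> on_hand[A=40 B=40] avail[A=27 B=30] open={R5,R6,R7,R8}
Step 13: reserve R9 B 8 -> on_hand[A=40 B=40] avail[A=27 B=22] open={R5,R6,R7,R8,R9}
Step 14: cancel R6 -> on_hand[A=40 B=40] avail[A=35 B=22] open={R5,R7,R8,R9}
Step 15: reserve R10 A 5 -> on_hand[A=40 B=40] avail[A=30 B=22] open={R10,R5,R7,R8,R9}
Step 16: commit R8 -> on_hand[A=40 B=31] avail[A=30 B=22] open={R10,R5,R7,R9}
Step 17: cancel R10 -> on_hand[A=40 B=31] avail[A=35 B=22] open={R5,R7,R9}
Step 18: cancel R5 -> on_hand[A=40 B=31] avail[A=40 B=22] open={R7,R9}
Step 19: reserve R11 B 8 -> on_hand[A=40 B=31] avail[A=40 B=14] open={R11,R7,R9}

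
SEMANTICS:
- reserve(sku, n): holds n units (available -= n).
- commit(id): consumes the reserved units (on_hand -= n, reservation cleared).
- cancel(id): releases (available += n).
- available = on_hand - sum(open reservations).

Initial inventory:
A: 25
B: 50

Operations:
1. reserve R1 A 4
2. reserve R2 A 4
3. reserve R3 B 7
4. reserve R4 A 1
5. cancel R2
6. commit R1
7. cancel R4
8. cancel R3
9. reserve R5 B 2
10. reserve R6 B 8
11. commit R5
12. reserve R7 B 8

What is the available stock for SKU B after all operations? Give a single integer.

Answer: 32

Derivation:
Step 1: reserve R1 A 4 -> on_hand[A=25 B=50] avail[A=21 B=50] open={R1}
Step 2: reserve R2 A 4 -> on_hand[A=25 B=50] avail[A=17 B=50] open={R1,R2}
Step 3: reserve R3 B 7 -> on_hand[A=25 B=50] avail[A=17 B=43] open={R1,R2,R3}
Step 4: reserve R4 A 1 -> on_hand[A=25 B=50] avail[A=16 B=43] open={R1,R2,R3,R4}
Step 5: cancel R2 -> on_hand[A=25 B=50] avail[A=20 B=43] open={R1,R3,R4}
Step 6: commit R1 -> on_hand[A=21 B=50] avail[A=20 B=43] open={R3,R4}
Step 7: cancel R4 -> on_hand[A=21 B=50] avail[A=21 B=43] open={R3}
Step 8: cancel R3 -> on_hand[A=21 B=50] avail[A=21 B=50] open={}
Step 9: reserve R5 B 2 -> on_hand[A=21 B=50] avail[A=21 B=48] open={R5}
Step 10: reserve R6 B 8 -> on_hand[A=21 B=50] avail[A=21 B=40] open={R5,R6}
Step 11: commit R5 -> on_hand[A=21 B=48] avail[A=21 B=40] open={R6}
Step 12: reserve R7 B 8 -> on_hand[A=21 B=48] avail[A=21 B=32] open={R6,R7}
Final available[B] = 32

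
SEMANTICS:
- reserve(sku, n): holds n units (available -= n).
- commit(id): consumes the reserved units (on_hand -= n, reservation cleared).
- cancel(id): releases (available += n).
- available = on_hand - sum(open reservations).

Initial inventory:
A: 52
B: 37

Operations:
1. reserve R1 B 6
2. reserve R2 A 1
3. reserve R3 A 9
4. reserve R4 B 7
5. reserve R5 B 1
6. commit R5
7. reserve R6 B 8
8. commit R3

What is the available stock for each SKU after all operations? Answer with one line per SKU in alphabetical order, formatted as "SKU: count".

Step 1: reserve R1 B 6 -> on_hand[A=52 B=37] avail[A=52 B=31] open={R1}
Step 2: reserve R2 A 1 -> on_hand[A=52 B=37] avail[A=51 B=31] open={R1,R2}
Step 3: reserve R3 A 9 -> on_hand[A=52 B=37] avail[A=42 B=31] open={R1,R2,R3}
Step 4: reserve R4 B 7 -> on_hand[A=52 B=37] avail[A=42 B=24] open={R1,R2,R3,R4}
Step 5: reserve R5 B 1 -> on_hand[A=52 B=37] avail[A=42 B=23] open={R1,R2,R3,R4,R5}
Step 6: commit R5 -> on_hand[A=52 B=36] avail[A=42 B=23] open={R1,R2,R3,R4}
Step 7: reserve R6 B 8 -> on_hand[A=52 B=36] avail[A=42 B=15] open={R1,R2,R3,R4,R6}
Step 8: commit R3 -> on_hand[A=43 B=36] avail[A=42 B=15] open={R1,R2,R4,R6}

Answer: A: 42
B: 15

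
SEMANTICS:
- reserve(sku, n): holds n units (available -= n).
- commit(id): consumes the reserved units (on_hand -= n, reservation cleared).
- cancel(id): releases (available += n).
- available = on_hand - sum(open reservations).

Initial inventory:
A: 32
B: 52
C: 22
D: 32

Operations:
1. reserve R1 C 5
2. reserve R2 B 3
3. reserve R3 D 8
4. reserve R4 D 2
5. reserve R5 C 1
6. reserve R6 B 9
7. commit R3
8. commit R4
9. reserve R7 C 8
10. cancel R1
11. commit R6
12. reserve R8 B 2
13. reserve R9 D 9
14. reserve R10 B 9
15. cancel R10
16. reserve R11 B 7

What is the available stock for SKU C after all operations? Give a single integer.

Step 1: reserve R1 C 5 -> on_hand[A=32 B=52 C=22 D=32] avail[A=32 B=52 C=17 D=32] open={R1}
Step 2: reserve R2 B 3 -> on_hand[A=32 B=52 C=22 D=32] avail[A=32 B=49 C=17 D=32] open={R1,R2}
Step 3: reserve R3 D 8 -> on_hand[A=32 B=52 C=22 D=32] avail[A=32 B=49 C=17 D=24] open={R1,R2,R3}
Step 4: reserve R4 D 2 -> on_hand[A=32 B=52 C=22 D=32] avail[A=32 B=49 C=17 D=22] open={R1,R2,R3,R4}
Step 5: reserve R5 C 1 -> on_hand[A=32 B=52 C=22 D=32] avail[A=32 B=49 C=16 D=22] open={R1,R2,R3,R4,R5}
Step 6: reserve R6 B 9 -> on_hand[A=32 B=52 C=22 D=32] avail[A=32 B=40 C=16 D=22] open={R1,R2,R3,R4,R5,R6}
Step 7: commit R3 -> on_hand[A=32 B=52 C=22 D=24] avail[A=32 B=40 C=16 D=22] open={R1,R2,R4,R5,R6}
Step 8: commit R4 -> on_hand[A=32 B=52 C=22 D=22] avail[A=32 B=40 C=16 D=22] open={R1,R2,R5,R6}
Step 9: reserve R7 C 8 -> on_hand[A=32 B=52 C=22 D=22] avail[A=32 B=40 C=8 D=22] open={R1,R2,R5,R6,R7}
Step 10: cancel R1 -> on_hand[A=32 B=52 C=22 D=22] avail[A=32 B=40 C=13 D=22] open={R2,R5,R6,R7}
Step 11: commit R6 -> on_hand[A=32 B=43 C=22 D=22] avail[A=32 B=40 C=13 D=22] open={R2,R5,R7}
Step 12: reserve R8 B 2 -> on_hand[A=32 B=43 C=22 D=22] avail[A=32 B=38 C=13 D=22] open={R2,R5,R7,R8}
Step 13: reserve R9 D 9 -> on_hand[A=32 B=43 C=22 D=22] avail[A=32 B=38 C=13 D=13] open={R2,R5,R7,R8,R9}
Step 14: reserve R10 B 9 -> on_hand[A=32 B=43 C=22 D=22] avail[A=32 B=29 C=13 D=13] open={R10,R2,R5,R7,R8,R9}
Step 15: cancel R10 -> on_hand[A=32 B=43 C=22 D=22] avail[A=32 B=38 C=13 D=13] open={R2,R5,R7,R8,R9}
Step 16: reserve R11 B 7 -> on_hand[A=32 B=43 C=22 D=22] avail[A=32 B=31 C=13 D=13] open={R11,R2,R5,R7,R8,R9}
Final available[C] = 13

Answer: 13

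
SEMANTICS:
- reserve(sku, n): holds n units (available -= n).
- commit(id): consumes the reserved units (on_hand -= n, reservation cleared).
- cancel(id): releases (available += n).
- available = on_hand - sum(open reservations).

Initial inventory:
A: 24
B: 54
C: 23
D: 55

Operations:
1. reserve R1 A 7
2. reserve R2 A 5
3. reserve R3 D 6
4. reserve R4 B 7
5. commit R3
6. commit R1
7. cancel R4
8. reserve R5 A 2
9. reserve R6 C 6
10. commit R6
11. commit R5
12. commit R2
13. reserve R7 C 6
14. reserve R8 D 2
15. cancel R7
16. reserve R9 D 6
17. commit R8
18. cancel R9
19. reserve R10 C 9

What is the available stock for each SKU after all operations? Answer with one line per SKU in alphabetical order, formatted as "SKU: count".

Step 1: reserve R1 A 7 -> on_hand[A=24 B=54 C=23 D=55] avail[A=17 B=54 C=23 D=55] open={R1}
Step 2: reserve R2 A 5 -> on_hand[A=24 B=54 C=23 D=55] avail[A=12 B=54 C=23 D=55] open={R1,R2}
Step 3: reserve R3 D 6 -> on_hand[A=24 B=54 C=23 D=55] avail[A=12 B=54 C=23 D=49] open={R1,R2,R3}
Step 4: reserve R4 B 7 -> on_hand[A=24 B=54 C=23 D=55] avail[A=12 B=47 C=23 D=49] open={R1,R2,R3,R4}
Step 5: commit R3 -> on_hand[A=24 B=54 C=23 D=49] avail[A=12 B=47 C=23 D=49] open={R1,R2,R4}
Step 6: commit R1 -> on_hand[A=17 B=54 C=23 D=49] avail[A=12 B=47 C=23 D=49] open={R2,R4}
Step 7: cancel R4 -> on_hand[A=17 B=54 C=23 D=49] avail[A=12 B=54 C=23 D=49] open={R2}
Step 8: reserve R5 A 2 -> on_hand[A=17 B=54 C=23 D=49] avail[A=10 B=54 C=23 D=49] open={R2,R5}
Step 9: reserve R6 C 6 -> on_hand[A=17 B=54 C=23 D=49] avail[A=10 B=54 C=17 D=49] open={R2,R5,R6}
Step 10: commit R6 -> on_hand[A=17 B=54 C=17 D=49] avail[A=10 B=54 C=17 D=49] open={R2,R5}
Step 11: commit R5 -> on_hand[A=15 B=54 C=17 D=49] avail[A=10 B=54 C=17 D=49] open={R2}
Step 12: commit R2 -> on_hand[A=10 B=54 C=17 D=49] avail[A=10 B=54 C=17 D=49] open={}
Step 13: reserve R7 C 6 -> on_hand[A=10 B=54 C=17 D=49] avail[A=10 B=54 C=11 D=49] open={R7}
Step 14: reserve R8 D 2 -> on_hand[A=10 B=54 C=17 D=49] avail[A=10 B=54 C=11 D=47] open={R7,R8}
Step 15: cancel R7 -> on_hand[A=10 B=54 C=17 D=49] avail[A=10 B=54 C=17 D=47] open={R8}
Step 16: reserve R9 D 6 -> on_hand[A=10 B=54 C=17 D=49] avail[A=10 B=54 C=17 D=41] open={R8,R9}
Step 17: commit R8 -> on_hand[A=10 B=54 C=17 D=47] avail[A=10 B=54 C=17 D=41] open={R9}
Step 18: cancel R9 -> on_hand[A=10 B=54 C=17 D=47] avail[A=10 B=54 C=17 D=47] open={}
Step 19: reserve R10 C 9 -> on_hand[A=10 B=54 C=17 D=47] avail[A=10 B=54 C=8 D=47] open={R10}

Answer: A: 10
B: 54
C: 8
D: 47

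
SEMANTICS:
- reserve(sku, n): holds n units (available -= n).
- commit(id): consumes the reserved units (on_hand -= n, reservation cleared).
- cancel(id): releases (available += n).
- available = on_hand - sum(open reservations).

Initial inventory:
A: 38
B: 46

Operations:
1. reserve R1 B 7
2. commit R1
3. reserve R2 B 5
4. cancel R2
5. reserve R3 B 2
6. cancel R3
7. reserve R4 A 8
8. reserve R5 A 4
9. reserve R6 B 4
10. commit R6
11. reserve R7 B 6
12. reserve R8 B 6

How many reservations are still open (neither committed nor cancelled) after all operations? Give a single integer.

Answer: 4

Derivation:
Step 1: reserve R1 B 7 -> on_hand[A=38 B=46] avail[A=38 B=39] open={R1}
Step 2: commit R1 -> on_hand[A=38 B=39] avail[A=38 B=39] open={}
Step 3: reserve R2 B 5 -> on_hand[A=38 B=39] avail[A=38 B=34] open={R2}
Step 4: cancel R2 -> on_hand[A=38 B=39] avail[A=38 B=39] open={}
Step 5: reserve R3 B 2 -> on_hand[A=38 B=39] avail[A=38 B=37] open={R3}
Step 6: cancel R3 -> on_hand[A=38 B=39] avail[A=38 B=39] open={}
Step 7: reserve R4 A 8 -> on_hand[A=38 B=39] avail[A=30 B=39] open={R4}
Step 8: reserve R5 A 4 -> on_hand[A=38 B=39] avail[A=26 B=39] open={R4,R5}
Step 9: reserve R6 B 4 -> on_hand[A=38 B=39] avail[A=26 B=35] open={R4,R5,R6}
Step 10: commit R6 -> on_hand[A=38 B=35] avail[A=26 B=35] open={R4,R5}
Step 11: reserve R7 B 6 -> on_hand[A=38 B=35] avail[A=26 B=29] open={R4,R5,R7}
Step 12: reserve R8 B 6 -> on_hand[A=38 B=35] avail[A=26 B=23] open={R4,R5,R7,R8}
Open reservations: ['R4', 'R5', 'R7', 'R8'] -> 4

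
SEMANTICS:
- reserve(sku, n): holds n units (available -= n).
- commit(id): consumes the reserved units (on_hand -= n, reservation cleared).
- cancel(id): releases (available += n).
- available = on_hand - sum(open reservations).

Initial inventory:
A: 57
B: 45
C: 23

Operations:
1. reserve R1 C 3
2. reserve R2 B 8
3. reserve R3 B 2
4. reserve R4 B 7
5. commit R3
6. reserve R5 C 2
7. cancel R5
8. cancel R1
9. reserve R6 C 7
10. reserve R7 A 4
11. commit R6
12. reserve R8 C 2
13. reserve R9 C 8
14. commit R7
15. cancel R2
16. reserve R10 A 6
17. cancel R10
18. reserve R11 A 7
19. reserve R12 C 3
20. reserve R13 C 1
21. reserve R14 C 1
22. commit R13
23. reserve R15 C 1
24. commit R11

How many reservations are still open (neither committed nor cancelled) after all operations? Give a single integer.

Answer: 6

Derivation:
Step 1: reserve R1 C 3 -> on_hand[A=57 B=45 C=23] avail[A=57 B=45 C=20] open={R1}
Step 2: reserve R2 B 8 -> on_hand[A=57 B=45 C=23] avail[A=57 B=37 C=20] open={R1,R2}
Step 3: reserve R3 B 2 -> on_hand[A=57 B=45 C=23] avail[A=57 B=35 C=20] open={R1,R2,R3}
Step 4: reserve R4 B 7 -> on_hand[A=57 B=45 C=23] avail[A=57 B=28 C=20] open={R1,R2,R3,R4}
Step 5: commit R3 -> on_hand[A=57 B=43 C=23] avail[A=57 B=28 C=20] open={R1,R2,R4}
Step 6: reserve R5 C 2 -> on_hand[A=57 B=43 C=23] avail[A=57 B=28 C=18] open={R1,R2,R4,R5}
Step 7: cancel R5 -> on_hand[A=57 B=43 C=23] avail[A=57 B=28 C=20] open={R1,R2,R4}
Step 8: cancel R1 -> on_hand[A=57 B=43 C=23] avail[A=57 B=28 C=23] open={R2,R4}
Step 9: reserve R6 C 7 -> on_hand[A=57 B=43 C=23] avail[A=57 B=28 C=16] open={R2,R4,R6}
Step 10: reserve R7 A 4 -> on_hand[A=57 B=43 C=23] avail[A=53 B=28 C=16] open={R2,R4,R6,R7}
Step 11: commit R6 -> on_hand[A=57 B=43 C=16] avail[A=53 B=28 C=16] open={R2,R4,R7}
Step 12: reserve R8 C 2 -> on_hand[A=57 B=43 C=16] avail[A=53 B=28 C=14] open={R2,R4,R7,R8}
Step 13: reserve R9 C 8 -> on_hand[A=57 B=43 C=16] avail[A=53 B=28 C=6] open={R2,R4,R7,R8,R9}
Step 14: commit R7 -> on_hand[A=53 B=43 C=16] avail[A=53 B=28 C=6] open={R2,R4,R8,R9}
Step 15: cancel R2 -> on_hand[A=53 B=43 C=16] avail[A=53 B=36 C=6] open={R4,R8,R9}
Step 16: reserve R10 A 6 -> on_hand[A=53 B=43 C=16] avail[A=47 B=36 C=6] open={R10,R4,R8,R9}
Step 17: cancel R10 -> on_hand[A=53 B=43 C=16] avail[A=53 B=36 C=6] open={R4,R8,R9}
Step 18: reserve R11 A 7 -> on_hand[A=53 B=43 C=16] avail[A=46 B=36 C=6] open={R11,R4,R8,R9}
Step 19: reserve R12 C 3 -> on_hand[A=53 B=43 C=16] avail[A=46 B=36 C=3] open={R11,R12,R4,R8,R9}
Step 20: reserve R13 C 1 -> on_hand[A=53 B=43 C=16] avail[A=46 B=36 C=2] open={R11,R12,R13,R4,R8,R9}
Step 21: reserve R14 C 1 -> on_hand[A=53 B=43 C=16] avail[A=46 B=36 C=1] open={R11,R12,R13,R14,R4,R8,R9}
Step 22: commit R13 -> on_hand[A=53 B=43 C=15] avail[A=46 B=36 C=1] open={R11,R12,R14,R4,R8,R9}
Step 23: reserve R15 C 1 -> on_hand[A=53 B=43 C=15] avail[A=46 B=36 C=0] open={R11,R12,R14,R15,R4,R8,R9}
Step 24: commit R11 -> on_hand[A=46 B=43 C=15] avail[A=46 B=36 C=0] open={R12,R14,R15,R4,R8,R9}
Open reservations: ['R12', 'R14', 'R15', 'R4', 'R8', 'R9'] -> 6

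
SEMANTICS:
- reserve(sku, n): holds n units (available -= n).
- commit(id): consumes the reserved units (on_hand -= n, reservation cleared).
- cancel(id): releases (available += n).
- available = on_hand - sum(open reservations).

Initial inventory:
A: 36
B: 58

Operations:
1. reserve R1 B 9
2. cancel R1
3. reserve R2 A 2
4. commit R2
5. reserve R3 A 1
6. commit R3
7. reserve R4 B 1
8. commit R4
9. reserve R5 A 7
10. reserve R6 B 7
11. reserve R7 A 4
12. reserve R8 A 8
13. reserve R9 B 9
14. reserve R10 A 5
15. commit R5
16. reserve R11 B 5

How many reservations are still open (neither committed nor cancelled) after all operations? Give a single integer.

Answer: 6

Derivation:
Step 1: reserve R1 B 9 -> on_hand[A=36 B=58] avail[A=36 B=49] open={R1}
Step 2: cancel R1 -> on_hand[A=36 B=58] avail[A=36 B=58] open={}
Step 3: reserve R2 A 2 -> on_hand[A=36 B=58] avail[A=34 B=58] open={R2}
Step 4: commit R2 -> on_hand[A=34 B=58] avail[A=34 B=58] open={}
Step 5: reserve R3 A 1 -> on_hand[A=34 B=58] avail[A=33 B=58] open={R3}
Step 6: commit R3 -> on_hand[A=33 B=58] avail[A=33 B=58] open={}
Step 7: reserve R4 B 1 -> on_hand[A=33 B=58] avail[A=33 B=57] open={R4}
Step 8: commit R4 -> on_hand[A=33 B=57] avail[A=33 B=57] open={}
Step 9: reserve R5 A 7 -> on_hand[A=33 B=57] avail[A=26 B=57] open={R5}
Step 10: reserve R6 B 7 -> on_hand[A=33 B=57] avail[A=26 B=50] open={R5,R6}
Step 11: reserve R7 A 4 -> on_hand[A=33 B=57] avail[A=22 B=50] open={R5,R6,R7}
Step 12: reserve R8 A 8 -> on_hand[A=33 B=57] avail[A=14 B=50] open={R5,R6,R7,R8}
Step 13: reserve R9 B 9 -> on_hand[A=33 B=57] avail[A=14 B=41] open={R5,R6,R7,R8,R9}
Step 14: reserve R10 A 5 -> on_hand[A=33 B=57] avail[A=9 B=41] open={R10,R5,R6,R7,R8,R9}
Step 15: commit R5 -> on_hand[A=26 B=57] avail[A=9 B=41] open={R10,R6,R7,R8,R9}
Step 16: reserve R11 B 5 -> on_hand[A=26 B=57] avail[A=9 B=36] open={R10,R11,R6,R7,R8,R9}
Open reservations: ['R10', 'R11', 'R6', 'R7', 'R8', 'R9'] -> 6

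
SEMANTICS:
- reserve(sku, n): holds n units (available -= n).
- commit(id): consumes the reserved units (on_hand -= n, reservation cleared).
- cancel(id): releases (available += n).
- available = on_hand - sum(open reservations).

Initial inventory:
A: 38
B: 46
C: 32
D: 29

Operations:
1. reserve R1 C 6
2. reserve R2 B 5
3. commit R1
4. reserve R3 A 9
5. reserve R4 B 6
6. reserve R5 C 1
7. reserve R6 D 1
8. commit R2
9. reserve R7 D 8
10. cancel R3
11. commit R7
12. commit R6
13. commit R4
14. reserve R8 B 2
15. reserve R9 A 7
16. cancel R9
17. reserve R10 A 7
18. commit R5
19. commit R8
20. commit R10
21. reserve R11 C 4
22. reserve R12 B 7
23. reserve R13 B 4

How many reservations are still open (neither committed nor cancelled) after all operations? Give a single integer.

Step 1: reserve R1 C 6 -> on_hand[A=38 B=46 C=32 D=29] avail[A=38 B=46 C=26 D=29] open={R1}
Step 2: reserve R2 B 5 -> on_hand[A=38 B=46 C=32 D=29] avail[A=38 B=41 C=26 D=29] open={R1,R2}
Step 3: commit R1 -> on_hand[A=38 B=46 C=26 D=29] avail[A=38 B=41 C=26 D=29] open={R2}
Step 4: reserve R3 A 9 -> on_hand[A=38 B=46 C=26 D=29] avail[A=29 B=41 C=26 D=29] open={R2,R3}
Step 5: reserve R4 B 6 -> on_hand[A=38 B=46 C=26 D=29] avail[A=29 B=35 C=26 D=29] open={R2,R3,R4}
Step 6: reserve R5 C 1 -> on_hand[A=38 B=46 C=26 D=29] avail[A=29 B=35 C=25 D=29] open={R2,R3,R4,R5}
Step 7: reserve R6 D 1 -> on_hand[A=38 B=46 C=26 D=29] avail[A=29 B=35 C=25 D=28] open={R2,R3,R4,R5,R6}
Step 8: commit R2 -> on_hand[A=38 B=41 C=26 D=29] avail[A=29 B=35 C=25 D=28] open={R3,R4,R5,R6}
Step 9: reserve R7 D 8 -> on_hand[A=38 B=41 C=26 D=29] avail[A=29 B=35 C=25 D=20] open={R3,R4,R5,R6,R7}
Step 10: cancel R3 -> on_hand[A=38 B=41 C=26 D=29] avail[A=38 B=35 C=25 D=20] open={R4,R5,R6,R7}
Step 11: commit R7 -> on_hand[A=38 B=41 C=26 D=21] avail[A=38 B=35 C=25 D=20] open={R4,R5,R6}
Step 12: commit R6 -> on_hand[A=38 B=41 C=26 D=20] avail[A=38 B=35 C=25 D=20] open={R4,R5}
Step 13: commit R4 -> on_hand[A=38 B=35 C=26 D=20] avail[A=38 B=35 C=25 D=20] open={R5}
Step 14: reserve R8 B 2 -> on_hand[A=38 B=35 C=26 D=20] avail[A=38 B=33 C=25 D=20] open={R5,R8}
Step 15: reserve R9 A 7 -> on_hand[A=38 B=35 C=26 D=20] avail[A=31 B=33 C=25 D=20] open={R5,R8,R9}
Step 16: cancel R9 -> on_hand[A=38 B=35 C=26 D=20] avail[A=38 B=33 C=25 D=20] open={R5,R8}
Step 17: reserve R10 A 7 -> on_hand[A=38 B=35 C=26 D=20] avail[A=31 B=33 C=25 D=20] open={R10,R5,R8}
Step 18: commit R5 -> on_hand[A=38 B=35 C=25 D=20] avail[A=31 B=33 C=25 D=20] open={R10,R8}
Step 19: commit R8 -> on_hand[A=38 B=33 C=25 D=20] avail[A=31 B=33 C=25 D=20] open={R10}
Step 20: commit R10 -> on_hand[A=31 B=33 C=25 D=20] avail[A=31 B=33 C=25 D=20] open={}
Step 21: reserve R11 C 4 -> on_hand[A=31 B=33 C=25 D=20] avail[A=31 B=33 C=21 D=20] open={R11}
Step 22: reserve R12 B 7 -> on_hand[A=31 B=33 C=25 D=20] avail[A=31 B=26 C=21 D=20] open={R11,R12}
Step 23: reserve R13 B 4 -> on_hand[A=31 B=33 C=25 D=20] avail[A=31 B=22 C=21 D=20] open={R11,R12,R13}
Open reservations: ['R11', 'R12', 'R13'] -> 3

Answer: 3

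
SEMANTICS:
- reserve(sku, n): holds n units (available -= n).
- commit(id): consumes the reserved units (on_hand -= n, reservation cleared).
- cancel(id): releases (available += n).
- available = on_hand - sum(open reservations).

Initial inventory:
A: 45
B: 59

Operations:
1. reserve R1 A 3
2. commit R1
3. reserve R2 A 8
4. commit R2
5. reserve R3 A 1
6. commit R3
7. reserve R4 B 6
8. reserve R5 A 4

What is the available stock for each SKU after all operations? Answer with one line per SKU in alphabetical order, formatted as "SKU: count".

Step 1: reserve R1 A 3 -> on_hand[A=45 B=59] avail[A=42 B=59] open={R1}
Step 2: commit R1 -> on_hand[A=42 B=59] avail[A=42 B=59] open={}
Step 3: reserve R2 A 8 -> on_hand[A=42 B=59] avail[A=34 B=59] open={R2}
Step 4: commit R2 -> on_hand[A=34 B=59] avail[A=34 B=59] open={}
Step 5: reserve R3 A 1 -> on_hand[A=34 B=59] avail[A=33 B=59] open={R3}
Step 6: commit R3 -> on_hand[A=33 B=59] avail[A=33 B=59] open={}
Step 7: reserve R4 B 6 -> on_hand[A=33 B=59] avail[A=33 B=53] open={R4}
Step 8: reserve R5 A 4 -> on_hand[A=33 B=59] avail[A=29 B=53] open={R4,R5}

Answer: A: 29
B: 53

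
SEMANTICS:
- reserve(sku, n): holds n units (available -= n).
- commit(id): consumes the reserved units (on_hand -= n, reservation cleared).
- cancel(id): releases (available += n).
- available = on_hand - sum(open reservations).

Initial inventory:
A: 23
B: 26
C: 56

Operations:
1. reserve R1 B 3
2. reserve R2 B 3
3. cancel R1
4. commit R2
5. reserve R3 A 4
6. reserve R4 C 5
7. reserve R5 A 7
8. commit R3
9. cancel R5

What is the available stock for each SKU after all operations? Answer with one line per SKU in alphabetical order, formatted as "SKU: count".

Step 1: reserve R1 B 3 -> on_hand[A=23 B=26 C=56] avail[A=23 B=23 C=56] open={R1}
Step 2: reserve R2 B 3 -> on_hand[A=23 B=26 C=56] avail[A=23 B=20 C=56] open={R1,R2}
Step 3: cancel R1 -> on_hand[A=23 B=26 C=56] avail[A=23 B=23 C=56] open={R2}
Step 4: commit R2 -> on_hand[A=23 B=23 C=56] avail[A=23 B=23 C=56] open={}
Step 5: reserve R3 A 4 -> on_hand[A=23 B=23 C=56] avail[A=19 B=23 C=56] open={R3}
Step 6: reserve R4 C 5 -> on_hand[A=23 B=23 C=56] avail[A=19 B=23 C=51] open={R3,R4}
Step 7: reserve R5 A 7 -> on_hand[A=23 B=23 C=56] avail[A=12 B=23 C=51] open={R3,R4,R5}
Step 8: commit R3 -> on_hand[A=19 B=23 C=56] avail[A=12 B=23 C=51] open={R4,R5}
Step 9: cancel R5 -> on_hand[A=19 B=23 C=56] avail[A=19 B=23 C=51] open={R4}

Answer: A: 19
B: 23
C: 51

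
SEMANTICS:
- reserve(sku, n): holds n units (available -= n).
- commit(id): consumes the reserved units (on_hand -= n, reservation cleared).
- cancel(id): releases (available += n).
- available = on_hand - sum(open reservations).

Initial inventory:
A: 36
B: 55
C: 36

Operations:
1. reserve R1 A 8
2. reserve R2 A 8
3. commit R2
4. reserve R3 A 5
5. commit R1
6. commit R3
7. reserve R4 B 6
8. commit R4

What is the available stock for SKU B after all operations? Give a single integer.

Answer: 49

Derivation:
Step 1: reserve R1 A 8 -> on_hand[A=36 B=55 C=36] avail[A=28 B=55 C=36] open={R1}
Step 2: reserve R2 A 8 -> on_hand[A=36 B=55 C=36] avail[A=20 B=55 C=36] open={R1,R2}
Step 3: commit R2 -> on_hand[A=28 B=55 C=36] avail[A=20 B=55 C=36] open={R1}
Step 4: reserve R3 A 5 -> on_hand[A=28 B=55 C=36] avail[A=15 B=55 C=36] open={R1,R3}
Step 5: commit R1 -> on_hand[A=20 B=55 C=36] avail[A=15 B=55 C=36] open={R3}
Step 6: commit R3 -> on_hand[A=15 B=55 C=36] avail[A=15 B=55 C=36] open={}
Step 7: reserve R4 B 6 -> on_hand[A=15 B=55 C=36] avail[A=15 B=49 C=36] open={R4}
Step 8: commit R4 -> on_hand[A=15 B=49 C=36] avail[A=15 B=49 C=36] open={}
Final available[B] = 49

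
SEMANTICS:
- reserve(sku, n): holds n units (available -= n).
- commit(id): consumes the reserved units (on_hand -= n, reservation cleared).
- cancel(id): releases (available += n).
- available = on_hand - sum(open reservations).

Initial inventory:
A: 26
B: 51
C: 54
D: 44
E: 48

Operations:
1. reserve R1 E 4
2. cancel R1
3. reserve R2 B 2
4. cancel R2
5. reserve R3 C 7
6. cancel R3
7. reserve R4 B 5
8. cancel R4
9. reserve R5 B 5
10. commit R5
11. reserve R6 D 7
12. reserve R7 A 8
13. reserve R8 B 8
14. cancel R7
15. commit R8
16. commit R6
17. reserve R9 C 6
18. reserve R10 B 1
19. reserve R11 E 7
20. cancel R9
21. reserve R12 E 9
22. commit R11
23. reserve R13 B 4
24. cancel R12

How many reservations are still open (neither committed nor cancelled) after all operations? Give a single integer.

Answer: 2

Derivation:
Step 1: reserve R1 E 4 -> on_hand[A=26 B=51 C=54 D=44 E=48] avail[A=26 B=51 C=54 D=44 E=44] open={R1}
Step 2: cancel R1 -> on_hand[A=26 B=51 C=54 D=44 E=48] avail[A=26 B=51 C=54 D=44 E=48] open={}
Step 3: reserve R2 B 2 -> on_hand[A=26 B=51 C=54 D=44 E=48] avail[A=26 B=49 C=54 D=44 E=48] open={R2}
Step 4: cancel R2 -> on_hand[A=26 B=51 C=54 D=44 E=48] avail[A=26 B=51 C=54 D=44 E=48] open={}
Step 5: reserve R3 C 7 -> on_hand[A=26 B=51 C=54 D=44 E=48] avail[A=26 B=51 C=47 D=44 E=48] open={R3}
Step 6: cancel R3 -> on_hand[A=26 B=51 C=54 D=44 E=48] avail[A=26 B=51 C=54 D=44 E=48] open={}
Step 7: reserve R4 B 5 -> on_hand[A=26 B=51 C=54 D=44 E=48] avail[A=26 B=46 C=54 D=44 E=48] open={R4}
Step 8: cancel R4 -> on_hand[A=26 B=51 C=54 D=44 E=48] avail[A=26 B=51 C=54 D=44 E=48] open={}
Step 9: reserve R5 B 5 -> on_hand[A=26 B=51 C=54 D=44 E=48] avail[A=26 B=46 C=54 D=44 E=48] open={R5}
Step 10: commit R5 -> on_hand[A=26 B=46 C=54 D=44 E=48] avail[A=26 B=46 C=54 D=44 E=48] open={}
Step 11: reserve R6 D 7 -> on_hand[A=26 B=46 C=54 D=44 E=48] avail[A=26 B=46 C=54 D=37 E=48] open={R6}
Step 12: reserve R7 A 8 -> on_hand[A=26 B=46 C=54 D=44 E=48] avail[A=18 B=46 C=54 D=37 E=48] open={R6,R7}
Step 13: reserve R8 B 8 -> on_hand[A=26 B=46 C=54 D=44 E=48] avail[A=18 B=38 C=54 D=37 E=48] open={R6,R7,R8}
Step 14: cancel R7 -> on_hand[A=26 B=46 C=54 D=44 E=48] avail[A=26 B=38 C=54 D=37 E=48] open={R6,R8}
Step 15: commit R8 -> on_hand[A=26 B=38 C=54 D=44 E=48] avail[A=26 B=38 C=54 D=37 E=48] open={R6}
Step 16: commit R6 -> on_hand[A=26 B=38 C=54 D=37 E=48] avail[A=26 B=38 C=54 D=37 E=48] open={}
Step 17: reserve R9 C 6 -> on_hand[A=26 B=38 C=54 D=37 E=48] avail[A=26 B=38 C=48 D=37 E=48] open={R9}
Step 18: reserve R10 B 1 -> on_hand[A=26 B=38 C=54 D=37 E=48] avail[A=26 B=37 C=48 D=37 E=48] open={R10,R9}
Step 19: reserve R11 E 7 -> on_hand[A=26 B=38 C=54 D=37 E=48] avail[A=26 B=37 C=48 D=37 E=41] open={R10,R11,R9}
Step 20: cancel R9 -> on_hand[A=26 B=38 C=54 D=37 E=48] avail[A=26 B=37 C=54 D=37 E=41] open={R10,R11}
Step 21: reserve R12 E 9 -> on_hand[A=26 B=38 C=54 D=37 E=48] avail[A=26 B=37 C=54 D=37 E=32] open={R10,R11,R12}
Step 22: commit R11 -> on_hand[A=26 B=38 C=54 D=37 E=41] avail[A=26 B=37 C=54 D=37 E=32] open={R10,R12}
Step 23: reserve R13 B 4 -> on_hand[A=26 B=38 C=54 D=37 E=41] avail[A=26 B=33 C=54 D=37 E=32] open={R10,R12,R13}
Step 24: cancel R12 -> on_hand[A=26 B=38 C=54 D=37 E=41] avail[A=26 B=33 C=54 D=37 E=41] open={R10,R13}
Open reservations: ['R10', 'R13'] -> 2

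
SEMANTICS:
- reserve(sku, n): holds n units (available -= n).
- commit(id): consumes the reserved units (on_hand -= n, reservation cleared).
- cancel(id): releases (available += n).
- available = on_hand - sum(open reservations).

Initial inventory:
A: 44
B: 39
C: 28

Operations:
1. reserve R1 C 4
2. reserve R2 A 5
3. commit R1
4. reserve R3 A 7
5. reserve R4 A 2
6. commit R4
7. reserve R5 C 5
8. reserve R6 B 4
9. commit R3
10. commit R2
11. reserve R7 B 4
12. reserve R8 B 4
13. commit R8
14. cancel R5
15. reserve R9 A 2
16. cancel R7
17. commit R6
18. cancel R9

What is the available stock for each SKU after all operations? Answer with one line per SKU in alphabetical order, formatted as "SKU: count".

Step 1: reserve R1 C 4 -> on_hand[A=44 B=39 C=28] avail[A=44 B=39 C=24] open={R1}
Step 2: reserve R2 A 5 -> on_hand[A=44 B=39 C=28] avail[A=39 B=39 C=24] open={R1,R2}
Step 3: commit R1 -> on_hand[A=44 B=39 C=24] avail[A=39 B=39 C=24] open={R2}
Step 4: reserve R3 A 7 -> on_hand[A=44 B=39 C=24] avail[A=32 B=39 C=24] open={R2,R3}
Step 5: reserve R4 A 2 -> on_hand[A=44 B=39 C=24] avail[A=30 B=39 C=24] open={R2,R3,R4}
Step 6: commit R4 -> on_hand[A=42 B=39 C=24] avail[A=30 B=39 C=24] open={R2,R3}
Step 7: reserve R5 C 5 -> on_hand[A=42 B=39 C=24] avail[A=30 B=39 C=19] open={R2,R3,R5}
Step 8: reserve R6 B 4 -> on_hand[A=42 B=39 C=24] avail[A=30 B=35 C=19] open={R2,R3,R5,R6}
Step 9: commit R3 -> on_hand[A=35 B=39 C=24] avail[A=30 B=35 C=19] open={R2,R5,R6}
Step 10: commit R2 -> on_hand[A=30 B=39 C=24] avail[A=30 B=35 C=19] open={R5,R6}
Step 11: reserve R7 B 4 -> on_hand[A=30 B=39 C=24] avail[A=30 B=31 C=19] open={R5,R6,R7}
Step 12: reserve R8 B 4 -> on_hand[A=30 B=39 C=24] avail[A=30 B=27 C=19] open={R5,R6,R7,R8}
Step 13: commit R8 -> on_hand[A=30 B=35 C=24] avail[A=30 B=27 C=19] open={R5,R6,R7}
Step 14: cancel R5 -> on_hand[A=30 B=35 C=24] avail[A=30 B=27 C=24] open={R6,R7}
Step 15: reserve R9 A 2 -> on_hand[A=30 B=35 C=24] avail[A=28 B=27 C=24] open={R6,R7,R9}
Step 16: cancel R7 -> on_hand[A=30 B=35 C=24] avail[A=28 B=31 C=24] open={R6,R9}
Step 17: commit R6 -> on_hand[A=30 B=31 C=24] avail[A=28 B=31 C=24] open={R9}
Step 18: cancel R9 -> on_hand[A=30 B=31 C=24] avail[A=30 B=31 C=24] open={}

Answer: A: 30
B: 31
C: 24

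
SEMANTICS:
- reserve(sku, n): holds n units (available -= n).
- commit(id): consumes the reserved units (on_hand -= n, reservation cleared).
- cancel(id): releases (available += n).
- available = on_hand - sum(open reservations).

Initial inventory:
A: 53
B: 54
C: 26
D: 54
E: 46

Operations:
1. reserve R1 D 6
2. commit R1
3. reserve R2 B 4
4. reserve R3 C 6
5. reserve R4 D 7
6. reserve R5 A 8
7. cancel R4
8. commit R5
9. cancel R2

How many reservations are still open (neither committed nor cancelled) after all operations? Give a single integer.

Answer: 1

Derivation:
Step 1: reserve R1 D 6 -> on_hand[A=53 B=54 C=26 D=54 E=46] avail[A=53 B=54 C=26 D=48 E=46] open={R1}
Step 2: commit R1 -> on_hand[A=53 B=54 C=26 D=48 E=46] avail[A=53 B=54 C=26 D=48 E=46] open={}
Step 3: reserve R2 B 4 -> on_hand[A=53 B=54 C=26 D=48 E=46] avail[A=53 B=50 C=26 D=48 E=46] open={R2}
Step 4: reserve R3 C 6 -> on_hand[A=53 B=54 C=26 D=48 E=46] avail[A=53 B=50 C=20 D=48 E=46] open={R2,R3}
Step 5: reserve R4 D 7 -> on_hand[A=53 B=54 C=26 D=48 E=46] avail[A=53 B=50 C=20 D=41 E=46] open={R2,R3,R4}
Step 6: reserve R5 A 8 -> on_hand[A=53 B=54 C=26 D=48 E=46] avail[A=45 B=50 C=20 D=41 E=46] open={R2,R3,R4,R5}
Step 7: cancel R4 -> on_hand[A=53 B=54 C=26 D=48 E=46] avail[A=45 B=50 C=20 D=48 E=46] open={R2,R3,R5}
Step 8: commit R5 -> on_hand[A=45 B=54 C=26 D=48 E=46] avail[A=45 B=50 C=20 D=48 E=46] open={R2,R3}
Step 9: cancel R2 -> on_hand[A=45 B=54 C=26 D=48 E=46] avail[A=45 B=54 C=20 D=48 E=46] open={R3}
Open reservations: ['R3'] -> 1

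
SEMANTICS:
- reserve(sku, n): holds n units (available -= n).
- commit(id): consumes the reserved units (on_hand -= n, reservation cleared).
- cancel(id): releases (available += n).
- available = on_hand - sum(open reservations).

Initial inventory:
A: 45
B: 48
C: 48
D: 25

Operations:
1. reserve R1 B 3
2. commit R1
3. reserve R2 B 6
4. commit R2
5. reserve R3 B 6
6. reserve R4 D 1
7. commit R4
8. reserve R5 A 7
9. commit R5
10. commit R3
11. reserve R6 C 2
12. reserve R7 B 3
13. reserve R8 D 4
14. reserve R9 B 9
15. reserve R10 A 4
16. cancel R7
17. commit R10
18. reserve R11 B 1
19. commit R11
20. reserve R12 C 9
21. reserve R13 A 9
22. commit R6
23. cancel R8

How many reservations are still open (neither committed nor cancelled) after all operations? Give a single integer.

Step 1: reserve R1 B 3 -> on_hand[A=45 B=48 C=48 D=25] avail[A=45 B=45 C=48 D=25] open={R1}
Step 2: commit R1 -> on_hand[A=45 B=45 C=48 D=25] avail[A=45 B=45 C=48 D=25] open={}
Step 3: reserve R2 B 6 -> on_hand[A=45 B=45 C=48 D=25] avail[A=45 B=39 C=48 D=25] open={R2}
Step 4: commit R2 -> on_hand[A=45 B=39 C=48 D=25] avail[A=45 B=39 C=48 D=25] open={}
Step 5: reserve R3 B 6 -> on_hand[A=45 B=39 C=48 D=25] avail[A=45 B=33 C=48 D=25] open={R3}
Step 6: reserve R4 D 1 -> on_hand[A=45 B=39 C=48 D=25] avail[A=45 B=33 C=48 D=24] open={R3,R4}
Step 7: commit R4 -> on_hand[A=45 B=39 C=48 D=24] avail[A=45 B=33 C=48 D=24] open={R3}
Step 8: reserve R5 A 7 -> on_hand[A=45 B=39 C=48 D=24] avail[A=38 B=33 C=48 D=24] open={R3,R5}
Step 9: commit R5 -> on_hand[A=38 B=39 C=48 D=24] avail[A=38 B=33 C=48 D=24] open={R3}
Step 10: commit R3 -> on_hand[A=38 B=33 C=48 D=24] avail[A=38 B=33 C=48 D=24] open={}
Step 11: reserve R6 C 2 -> on_hand[A=38 B=33 C=48 D=24] avail[A=38 B=33 C=46 D=24] open={R6}
Step 12: reserve R7 B 3 -> on_hand[A=38 B=33 C=48 D=24] avail[A=38 B=30 C=46 D=24] open={R6,R7}
Step 13: reserve R8 D 4 -> on_hand[A=38 B=33 C=48 D=24] avail[A=38 B=30 C=46 D=20] open={R6,R7,R8}
Step 14: reserve R9 B 9 -> on_hand[A=38 B=33 C=48 D=24] avail[A=38 B=21 C=46 D=20] open={R6,R7,R8,R9}
Step 15: reserve R10 A 4 -> on_hand[A=38 B=33 C=48 D=24] avail[A=34 B=21 C=46 D=20] open={R10,R6,R7,R8,R9}
Step 16: cancel R7 -> on_hand[A=38 B=33 C=48 D=24] avail[A=34 B=24 C=46 D=20] open={R10,R6,R8,R9}
Step 17: commit R10 -> on_hand[A=34 B=33 C=48 D=24] avail[A=34 B=24 C=46 D=20] open={R6,R8,R9}
Step 18: reserve R11 B 1 -> on_hand[A=34 B=33 C=48 D=24] avail[A=34 B=23 C=46 D=20] open={R11,R6,R8,R9}
Step 19: commit R11 -> on_hand[A=34 B=32 C=48 D=24] avail[A=34 B=23 C=46 D=20] open={R6,R8,R9}
Step 20: reserve R12 C 9 -> on_hand[A=34 B=32 C=48 D=24] avail[A=34 B=23 C=37 D=20] open={R12,R6,R8,R9}
Step 21: reserve R13 A 9 -> on_hand[A=34 B=32 C=48 D=24] avail[A=25 B=23 C=37 D=20] open={R12,R13,R6,R8,R9}
Step 22: commit R6 -> on_hand[A=34 B=32 C=46 D=24] avail[A=25 B=23 C=37 D=20] open={R12,R13,R8,R9}
Step 23: cancel R8 -> on_hand[A=34 B=32 C=46 D=24] avail[A=25 B=23 C=37 D=24] open={R12,R13,R9}
Open reservations: ['R12', 'R13', 'R9'] -> 3

Answer: 3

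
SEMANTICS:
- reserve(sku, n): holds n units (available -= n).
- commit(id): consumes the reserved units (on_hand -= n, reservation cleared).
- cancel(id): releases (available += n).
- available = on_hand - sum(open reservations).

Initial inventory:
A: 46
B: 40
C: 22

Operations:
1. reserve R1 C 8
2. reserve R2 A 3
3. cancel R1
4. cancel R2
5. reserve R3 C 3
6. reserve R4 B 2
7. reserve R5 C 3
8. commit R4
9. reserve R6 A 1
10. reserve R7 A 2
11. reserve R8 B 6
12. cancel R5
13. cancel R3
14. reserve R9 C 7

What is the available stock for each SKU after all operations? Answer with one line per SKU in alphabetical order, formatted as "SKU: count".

Answer: A: 43
B: 32
C: 15

Derivation:
Step 1: reserve R1 C 8 -> on_hand[A=46 B=40 C=22] avail[A=46 B=40 C=14] open={R1}
Step 2: reserve R2 A 3 -> on_hand[A=46 B=40 C=22] avail[A=43 B=40 C=14] open={R1,R2}
Step 3: cancel R1 -> on_hand[A=46 B=40 C=22] avail[A=43 B=40 C=22] open={R2}
Step 4: cancel R2 -> on_hand[A=46 B=40 C=22] avail[A=46 B=40 C=22] open={}
Step 5: reserve R3 C 3 -> on_hand[A=46 B=40 C=22] avail[A=46 B=40 C=19] open={R3}
Step 6: reserve R4 B 2 -> on_hand[A=46 B=40 C=22] avail[A=46 B=38 C=19] open={R3,R4}
Step 7: reserve R5 C 3 -> on_hand[A=46 B=40 C=22] avail[A=46 B=38 C=16] open={R3,R4,R5}
Step 8: commit R4 -> on_hand[A=46 B=38 C=22] avail[A=46 B=38 C=16] open={R3,R5}
Step 9: reserve R6 A 1 -> on_hand[A=46 B=38 C=22] avail[A=45 B=38 C=16] open={R3,R5,R6}
Step 10: reserve R7 A 2 -> on_hand[A=46 B=38 C=22] avail[A=43 B=38 C=16] open={R3,R5,R6,R7}
Step 11: reserve R8 B 6 -> on_hand[A=46 B=38 C=22] avail[A=43 B=32 C=16] open={R3,R5,R6,R7,R8}
Step 12: cancel R5 -> on_hand[A=46 B=38 C=22] avail[A=43 B=32 C=19] open={R3,R6,R7,R8}
Step 13: cancel R3 -> on_hand[A=46 B=38 C=22] avail[A=43 B=32 C=22] open={R6,R7,R8}
Step 14: reserve R9 C 7 -> on_hand[A=46 B=38 C=22] avail[A=43 B=32 C=15] open={R6,R7,R8,R9}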